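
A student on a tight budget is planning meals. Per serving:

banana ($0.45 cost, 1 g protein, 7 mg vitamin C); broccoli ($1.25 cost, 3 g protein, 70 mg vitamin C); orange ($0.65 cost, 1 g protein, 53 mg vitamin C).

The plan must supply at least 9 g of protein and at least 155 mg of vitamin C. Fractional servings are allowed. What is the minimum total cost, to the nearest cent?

$3.75

For a min-cost LP with two ≥-constraints, a basic feasible solution has at most two positive variables.
banana only: max(9/1, 155/7) = 22.14 servings → $9.96.
broccoli only: max(9/3, 155/70) = 3 servings → $3.75.
orange only: max(9/1, 155/53) = 9 servings → $5.85.
banana + broccoli with both tight: 3.367 servings and 1.878 servings → $3.86.
banana + orange with both tight: 7 servings and 2 servings → $4.45.
broccoli + orange: intersection lies outside the first quadrant.
Cheapest feasible corner: $3.75.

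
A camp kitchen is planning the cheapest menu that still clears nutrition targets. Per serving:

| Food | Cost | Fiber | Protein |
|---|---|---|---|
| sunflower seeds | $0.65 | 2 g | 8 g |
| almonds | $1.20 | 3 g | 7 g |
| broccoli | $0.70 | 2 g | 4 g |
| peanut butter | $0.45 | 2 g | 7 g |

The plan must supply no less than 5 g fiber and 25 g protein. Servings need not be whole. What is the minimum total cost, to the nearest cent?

With two linear requirements the optimum uses one or two foods; enumerate the corners.
sunflower seeds only: max(5/2, 25/8) = 3.125 servings → $2.03.
almonds only: max(5/3, 25/7) = 3.571 servings → $4.29.
broccoli only: max(5/2, 25/4) = 6.25 servings → $4.38.
peanut butter only: max(5/2, 25/7) = 3.571 servings → $1.61.
sunflower seeds + almonds with both targets exact would need a negative amount; discard.
sunflower seeds + broccoli: the both-tight solution has a negative serving — not a feasible corner.
sunflower seeds + peanut butter: intersection lies outside the first quadrant.
almonds + broccoli: the both-tight solution has a negative serving — not a feasible corner.
almonds + peanut butter with both targets exact would need a negative amount; discard.
broccoli + peanut butter with both targets exact would need a negative amount; discard.
Cheapest feasible corner: $1.61.

$1.61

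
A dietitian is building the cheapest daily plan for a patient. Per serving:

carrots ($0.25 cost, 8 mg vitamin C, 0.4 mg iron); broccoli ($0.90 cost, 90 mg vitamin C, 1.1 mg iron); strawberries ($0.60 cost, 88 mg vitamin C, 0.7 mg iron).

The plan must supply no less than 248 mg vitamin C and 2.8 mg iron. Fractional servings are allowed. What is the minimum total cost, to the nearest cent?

Check every corner: each single food scaled to meet both minima, and each pair solved so both constraints bind.
carrots only: max(248/8, 2.8/0.4) = 31 servings → $7.75.
broccoli only: max(248/90, 2.8/1.1) = 2.756 servings → $2.48.
strawberries only: max(248/88, 2.8/0.7) = 4 servings → $2.40.
carrots + broccoli: the both-tight solution has a negative serving — not a feasible corner.
carrots + strawberries with both tight: 2.459 servings and 2.595 servings → $2.17.
broccoli + strawberries with both tight: 2.154 servings and 0.6154 servings → $2.31.
So the least-cost plan costs $2.17.

$2.17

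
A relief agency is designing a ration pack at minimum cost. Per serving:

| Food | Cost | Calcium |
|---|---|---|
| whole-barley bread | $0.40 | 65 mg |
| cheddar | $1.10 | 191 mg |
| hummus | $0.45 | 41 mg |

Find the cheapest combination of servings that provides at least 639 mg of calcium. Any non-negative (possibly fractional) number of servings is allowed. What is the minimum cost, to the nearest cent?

$3.68

Cost per mg of calcium: cheddar $0.0058, whole-barley bread $0.0062, hummus $0.0110.
With no serving limits, use only cheddar: 639 mg / 191 mg = 3.346 servings × $1.10 = $3.68.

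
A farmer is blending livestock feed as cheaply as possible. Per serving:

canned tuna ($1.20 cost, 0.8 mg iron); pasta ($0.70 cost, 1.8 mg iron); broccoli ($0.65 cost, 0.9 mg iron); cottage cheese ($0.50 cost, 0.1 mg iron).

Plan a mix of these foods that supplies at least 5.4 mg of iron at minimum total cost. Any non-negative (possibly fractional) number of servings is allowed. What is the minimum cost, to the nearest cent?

$2.10

Cost per mg of iron: pasta $0.3889, broccoli $0.7222, canned tuna $1.5000, cottage cheese $5.0000.
With no serving limits, use only pasta: 5.4 mg / 1.8 mg = 3 servings × $0.70 = $2.10.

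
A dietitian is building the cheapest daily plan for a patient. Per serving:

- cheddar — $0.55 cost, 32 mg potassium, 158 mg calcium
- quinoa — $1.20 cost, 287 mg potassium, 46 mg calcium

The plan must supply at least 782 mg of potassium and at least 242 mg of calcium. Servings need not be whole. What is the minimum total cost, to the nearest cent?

This is a tiny linear program; its minimum lies at a vertex of the feasible set. List the vertices and price them.
cheddar only: max(782/32, 242/158) = 24.44 servings → $13.44.
quinoa only: max(782/287, 242/46) = 5.261 servings → $6.31.
cheddar + quinoa with both tight: 0.7631 servings and 2.64 servings → $3.59.
So the least-cost plan costs $3.59.

$3.59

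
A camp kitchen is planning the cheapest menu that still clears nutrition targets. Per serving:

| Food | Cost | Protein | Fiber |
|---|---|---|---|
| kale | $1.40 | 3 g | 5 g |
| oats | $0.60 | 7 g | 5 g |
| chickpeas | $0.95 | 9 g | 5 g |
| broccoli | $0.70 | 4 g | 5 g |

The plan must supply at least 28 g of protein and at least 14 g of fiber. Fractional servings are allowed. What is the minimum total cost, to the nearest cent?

$2.40

An LP optimum is at a vertex; with two nutrient constraints at most two foods are used. Check each candidate.
kale only: max(28/3, 14/5) = 9.333 servings → $13.07.
oats only: max(28/7, 14/5) = 4 servings → $2.40.
chickpeas only: max(28/9, 14/5) = 3.111 servings → $2.96.
broccoli only: max(28/4, 14/5) = 7 servings → $4.90.
kale + oats: intersection lies outside the first quadrant.
kale + chickpeas: intersection lies outside the first quadrant.
kale + broccoli: the both-tight solution has a negative serving — not a feasible corner.
oats + chickpeas: intersection lies outside the first quadrant.
oats + broccoli: the both-tight solution has a negative serving — not a feasible corner.
chickpeas + broccoli: the both-tight solution has a negative serving — not a feasible corner.
Cheapest feasible corner: $2.40.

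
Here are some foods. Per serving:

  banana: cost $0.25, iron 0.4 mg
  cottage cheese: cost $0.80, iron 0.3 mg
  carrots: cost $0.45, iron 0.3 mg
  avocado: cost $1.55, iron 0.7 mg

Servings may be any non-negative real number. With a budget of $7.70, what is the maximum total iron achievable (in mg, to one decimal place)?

12.3 mg

Iron per dollar: banana 1.6, carrots 0.6667, avocado 0.4516, cottage cheese 0.375.
With no serving limits, spend the whole cost allowance on banana: $7.70 / $0.25 × 0.4 mg = 12.3 mg.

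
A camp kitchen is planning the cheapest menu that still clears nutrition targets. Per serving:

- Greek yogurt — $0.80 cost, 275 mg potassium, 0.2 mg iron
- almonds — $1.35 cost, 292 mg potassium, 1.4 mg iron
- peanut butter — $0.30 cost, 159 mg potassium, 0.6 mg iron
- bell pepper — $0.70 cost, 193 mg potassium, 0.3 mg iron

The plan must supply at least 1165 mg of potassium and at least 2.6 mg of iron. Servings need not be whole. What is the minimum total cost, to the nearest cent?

$2.20

Two binding constraints pin down two serving amounts, so the optimal mix uses at most two foods. The candidates are each food alone (scaled to the tighter of potassium/iron) and each pair with both constraints tight.
Greek yogurt only: max(1165/275, 2.6/0.2) = 13 servings → $10.40.
almonds only: max(1165/292, 2.6/1.4) = 3.99 servings → $5.39.
peanut butter only: max(1165/159, 2.6/0.6) = 7.327 servings → $2.20.
bell pepper only: max(1165/193, 2.6/0.3) = 8.667 servings → $6.07.
Greek yogurt + almonds with both tight: 2.669 servings and 1.476 servings → $4.13.
Greek yogurt + peanut butter with both tight: 2.144 servings and 3.619 servings → $2.80.
Greek yogurt + bell pepper: intersection lies outside the first quadrant.
almonds + peanut butter: intersection lies outside the first quadrant.
almonds + bell pepper with both tight: 0.8341 servings and 4.774 servings → $4.47.
peanut butter + bell pepper with both tight: 2.236 servings and 4.194 servings → $3.61.
Cheapest feasible corner: $2.20.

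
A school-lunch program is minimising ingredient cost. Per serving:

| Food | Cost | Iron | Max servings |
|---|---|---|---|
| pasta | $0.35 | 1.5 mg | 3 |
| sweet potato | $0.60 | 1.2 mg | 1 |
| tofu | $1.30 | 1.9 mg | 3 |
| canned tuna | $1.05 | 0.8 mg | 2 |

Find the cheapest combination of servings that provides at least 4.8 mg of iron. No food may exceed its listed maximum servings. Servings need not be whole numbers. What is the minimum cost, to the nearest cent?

Cost per mg of iron: pasta $0.2333, sweet potato $0.5000, tofu $0.6842, canned tuna $1.3125.
Take 3 servings of pasta: +4.5 mg iron for $1.05 (total $1.05, still need 0.3 mg).
Take 0.25 servings of sweet potato: +0.3 mg iron for $0.15 (total $1.20, still need 0.0 mg).
Greedy by cheapest-per-mg is optimal for a single linear constraint, so the minimum cost is $1.20.

$1.20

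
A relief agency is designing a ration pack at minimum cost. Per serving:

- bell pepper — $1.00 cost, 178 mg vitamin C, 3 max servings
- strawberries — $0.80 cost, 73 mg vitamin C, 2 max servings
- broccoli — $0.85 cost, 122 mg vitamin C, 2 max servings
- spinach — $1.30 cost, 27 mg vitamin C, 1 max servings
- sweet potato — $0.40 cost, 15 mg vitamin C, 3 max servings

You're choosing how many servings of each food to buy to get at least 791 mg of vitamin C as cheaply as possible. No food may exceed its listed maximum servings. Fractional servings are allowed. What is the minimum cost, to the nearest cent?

$4.84

Cost per mg of vitamin C: bell pepper $0.0056, broccoli $0.0070, strawberries $0.0110, sweet potato $0.0267, spinach $0.0481.
Take 3 servings of bell pepper: +534.0 mg vitamin C for $3.00 (total $3.00, still need 257.0 mg).
Take 2 servings of broccoli: +244.0 mg vitamin C for $1.70 (total $4.70, still need 13.0 mg).
Take 0.1781 servings of strawberries: +13.0 mg vitamin C for $0.14 (total $4.84, still need 0.0 mg).
Greedy by cheapest-per-mg is optimal for a single linear constraint, so the minimum cost is $4.84.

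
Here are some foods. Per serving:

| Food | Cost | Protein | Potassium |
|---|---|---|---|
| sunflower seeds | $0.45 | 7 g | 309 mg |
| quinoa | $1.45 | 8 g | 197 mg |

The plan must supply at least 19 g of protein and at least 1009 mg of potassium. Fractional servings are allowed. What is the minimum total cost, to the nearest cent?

Two binding constraints pin down two serving amounts, so the optimal mix uses at most two foods. The candidates are each food alone (scaled to the tighter of protein/potassium) and each pair with both constraints tight.
sunflower seeds only: max(19/7, 1009/309) = 3.265 servings → $1.47.
quinoa only: max(19/8, 1009/197) = 5.122 servings → $7.43.
sunflower seeds + quinoa: intersection lies outside the first quadrant.
Cheapest feasible corner: $1.47.

$1.47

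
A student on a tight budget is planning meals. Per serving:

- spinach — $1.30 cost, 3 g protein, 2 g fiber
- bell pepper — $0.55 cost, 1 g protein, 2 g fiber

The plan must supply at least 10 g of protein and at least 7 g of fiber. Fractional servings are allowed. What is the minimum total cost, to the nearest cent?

$4.36

Two binding constraints pin down two serving amounts, so the optimal mix uses at most two foods. The candidates are each food alone (scaled to the tighter of protein/fiber) and each pair with both constraints tight.
spinach only: max(10/3, 7/2) = 3.5 servings → $4.55.
bell pepper only: max(10/1, 7/2) = 10 servings → $5.50.
spinach + bell pepper with both tight: 3.25 servings and 0.25 servings → $4.36.
Cheapest feasible corner: $4.36.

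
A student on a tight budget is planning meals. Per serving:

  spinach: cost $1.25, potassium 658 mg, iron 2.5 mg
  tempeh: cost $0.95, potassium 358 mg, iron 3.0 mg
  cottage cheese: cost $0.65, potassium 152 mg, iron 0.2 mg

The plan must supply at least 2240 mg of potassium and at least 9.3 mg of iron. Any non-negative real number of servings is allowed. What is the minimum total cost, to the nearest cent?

At the optimum either one food covers both requirements or two foods hit both targets exactly; no other combination can be cheaper.
spinach only: max(2240/658, 9.3/2.5) = 3.72 servings → $4.65.
tempeh only: max(2240/358, 9.3/3.0) = 6.257 servings → $5.94.
cottage cheese only: max(2240/152, 9.3/0.2) = 46.5 servings → $30.23.
spinach + tempeh with both tight: 3.142 servings and 0.4814 servings → $4.39.
spinach + cottage cheese: intersection lies outside the first quadrant.
tempeh + cottage cheese with both tight: 2.512 servings and 8.82 servings → $8.12.
So the least-cost plan costs $4.39.

$4.39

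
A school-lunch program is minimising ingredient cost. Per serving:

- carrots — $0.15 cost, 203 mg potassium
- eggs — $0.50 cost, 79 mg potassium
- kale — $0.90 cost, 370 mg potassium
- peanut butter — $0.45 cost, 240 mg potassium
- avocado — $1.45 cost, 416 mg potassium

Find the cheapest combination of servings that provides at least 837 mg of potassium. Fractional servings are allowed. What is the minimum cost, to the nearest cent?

Cost per mg of potassium: carrots $0.0007, peanut butter $0.0019, kale $0.0024, avocado $0.0035, eggs $0.0063.
With no serving limits, use only carrots: 837 mg / 203 mg = 4.123 servings × $0.15 = $0.62.

$0.62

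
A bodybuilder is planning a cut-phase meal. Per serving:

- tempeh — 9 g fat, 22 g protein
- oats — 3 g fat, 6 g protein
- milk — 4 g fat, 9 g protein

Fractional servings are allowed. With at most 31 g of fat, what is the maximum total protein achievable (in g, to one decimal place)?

75.8 g

Protein per g fat: tempeh 2.444, milk 2.25, oats 2.
With no serving limits, spend the whole fat allowance on tempeh: 31 g / 9 g × 22 g = 75.8 g.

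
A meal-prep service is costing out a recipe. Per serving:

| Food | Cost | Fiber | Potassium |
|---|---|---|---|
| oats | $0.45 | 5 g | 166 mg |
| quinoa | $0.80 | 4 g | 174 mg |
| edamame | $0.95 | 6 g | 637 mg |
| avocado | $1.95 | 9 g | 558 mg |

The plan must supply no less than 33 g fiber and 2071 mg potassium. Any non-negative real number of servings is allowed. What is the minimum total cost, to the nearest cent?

$3.88

A basic optimal solution has at most two foods positive. Try each food alone and each pair with both targets met exactly.
oats only: max(33/5, 2071/166) = 12.48 servings → $5.61.
quinoa only: max(33/4, 2071/174) = 11.9 servings → $9.52.
edamame only: max(33/6, 2071/637) = 5.5 servings → $5.22.
avocado only: max(33/9, 2071/558) = 3.711 servings → $7.24.
oats + quinoa: the both-tight solution has a negative serving — not a feasible corner.
oats + edamame with both tight: 3.926 servings and 2.228 servings → $3.88.
oats + avocado: intersection lies outside the first quadrant.
quinoa + edamame with both tight: 5.715 servings and 1.69 servings → $6.18.
quinoa + avocado: the both-tight solution has a negative serving — not a feasible corner.
edamame + avocado with both tight: 0.09434 servings and 3.604 servings → $7.12.
So the least-cost plan costs $3.88.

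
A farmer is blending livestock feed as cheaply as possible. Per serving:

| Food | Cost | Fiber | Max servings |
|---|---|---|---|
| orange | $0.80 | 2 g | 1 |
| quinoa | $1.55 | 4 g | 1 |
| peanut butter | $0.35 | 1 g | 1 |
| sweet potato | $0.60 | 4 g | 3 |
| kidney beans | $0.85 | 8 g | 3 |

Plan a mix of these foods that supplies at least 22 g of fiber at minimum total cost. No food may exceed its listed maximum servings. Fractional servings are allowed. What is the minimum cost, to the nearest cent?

$2.34

Cost per g of fiber: kidney beans $0.1062, sweet potato $0.1500, peanut butter $0.3500, quinoa $0.3875, orange $0.4000.
Take 2.75 servings of kidney beans: +22.0 g fiber for $2.34 (total $2.34, still need 0.0 g).
Filling from the cheapest source first is optimal under one linear minimum: $2.34.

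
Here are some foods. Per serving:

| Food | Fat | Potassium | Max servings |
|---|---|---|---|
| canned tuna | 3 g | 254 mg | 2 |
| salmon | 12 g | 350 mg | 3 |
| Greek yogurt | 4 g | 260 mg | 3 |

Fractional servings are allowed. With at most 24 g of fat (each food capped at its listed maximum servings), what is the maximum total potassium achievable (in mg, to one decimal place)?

1463.0 mg

Potassium per g fat: canned tuna 84.67, Greek yogurt 65, salmon 29.17.
Take 2 servings of canned tuna: uses 6 g fat, +508.0 mg potassium (running total 508.0 mg).
Take 3 servings of Greek yogurt: uses 12 g fat, +780.0 mg potassium (running total 1288.0 mg).
Take 0.5 servings of salmon: uses 6 g fat, +175.0 mg potassium (running total 1463.0 mg).
Greedy by best ratio exhausts the fat allowance optimally: 1463.0 mg.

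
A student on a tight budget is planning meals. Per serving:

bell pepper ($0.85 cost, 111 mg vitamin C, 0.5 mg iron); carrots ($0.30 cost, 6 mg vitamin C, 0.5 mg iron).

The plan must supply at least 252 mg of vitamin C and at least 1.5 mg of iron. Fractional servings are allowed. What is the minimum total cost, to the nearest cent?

$2.13

A basic optimal solution has at most two foods positive. Try each food alone and each pair with both targets met exactly.
bell pepper only: max(252/111, 1.5/0.5) = 3 servings → $2.55.
carrots only: max(252/6, 1.5/0.5) = 42 servings → $12.60.
bell pepper + carrots with both tight: 2.229 servings and 0.7714 servings → $2.13.
The minimum over all feasible corners is $2.13.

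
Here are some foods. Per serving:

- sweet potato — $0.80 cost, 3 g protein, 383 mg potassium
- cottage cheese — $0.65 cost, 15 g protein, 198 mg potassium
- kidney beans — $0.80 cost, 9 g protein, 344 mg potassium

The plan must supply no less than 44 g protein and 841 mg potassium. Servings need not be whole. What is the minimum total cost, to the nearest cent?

The cheapest plan sits at a corner of the feasible region — with two constraints it uses at most two foods.
sweet potato only: max(44/3, 841/383) = 14.67 servings → $11.73.
cottage cheese only: max(44/15, 841/198) = 4.247 servings → $2.76.
kidney beans only: max(44/9, 841/344) = 4.889 servings → $3.91.
sweet potato + cottage cheese with both tight: 0.7577 servings and 2.782 servings → $2.41.
sweet potato + kidney beans with both targets exact would need a negative amount; discard.
cottage cheese + kidney beans with both tight: 2.24 servings and 1.155 servings → $2.38.
The minimum over all feasible corners is $2.38.

$2.38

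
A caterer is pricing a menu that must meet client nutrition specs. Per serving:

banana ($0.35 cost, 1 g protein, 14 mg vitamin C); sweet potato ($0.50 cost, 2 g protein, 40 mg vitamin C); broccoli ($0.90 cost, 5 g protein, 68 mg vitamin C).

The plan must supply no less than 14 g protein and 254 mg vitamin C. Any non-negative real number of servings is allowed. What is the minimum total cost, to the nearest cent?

banana only: max(14/1, 254/14) = 18.14 servings → $6.35.
sweet potato only: max(14/2, 254/40) = 7 servings → $3.50.
broccoli only: max(14/5, 254/68) = 3.735 servings → $3.36.
banana + sweet potato with both tight: 4.333 servings and 4.833 servings → $3.93.
banana + broccoli: the both-tight solution has a negative serving — not a feasible corner.
sweet potato + broccoli with both tight: 4.969 servings and 0.8125 servings → $3.22.
The minimum over all feasible corners is $3.22.

$3.22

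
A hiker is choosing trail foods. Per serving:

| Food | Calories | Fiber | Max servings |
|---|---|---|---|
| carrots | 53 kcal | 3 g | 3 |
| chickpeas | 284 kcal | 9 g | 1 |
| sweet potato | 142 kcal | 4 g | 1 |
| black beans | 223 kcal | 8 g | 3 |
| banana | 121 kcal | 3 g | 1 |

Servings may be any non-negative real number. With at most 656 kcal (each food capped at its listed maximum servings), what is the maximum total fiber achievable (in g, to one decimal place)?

26.8 g

Fiber per kcal: carrots 0.0566, black beans 0.03587, chickpeas 0.03169, sweet potato 0.02817, banana 0.02479.
Take 3 servings of carrots: uses 159 kcal, +9.0 g fiber (running total 9.0 g).
Take 2.229 servings of black beans: uses 497 kcal, +17.8 g fiber (running total 26.8 g).
Greedy by best ratio exhausts the calories allowance optimally: 26.8 g.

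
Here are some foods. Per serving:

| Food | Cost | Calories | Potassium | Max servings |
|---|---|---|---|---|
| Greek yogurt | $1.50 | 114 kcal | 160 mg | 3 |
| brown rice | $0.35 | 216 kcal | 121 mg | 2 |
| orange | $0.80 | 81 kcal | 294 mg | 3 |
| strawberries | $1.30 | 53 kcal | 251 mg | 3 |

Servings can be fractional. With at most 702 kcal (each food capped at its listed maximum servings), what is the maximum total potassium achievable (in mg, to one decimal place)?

Potassium per kcal: strawberries 4.736, orange 3.63, Greek yogurt 1.404, brown rice 0.5602.
Take 3 servings of strawberries: uses 159 kcal, +753.0 mg potassium (running total 753.0 mg).
Take 3 servings of orange: uses 243 kcal, +882.0 mg potassium (running total 1635.0 mg).
Take 2.632 servings of Greek yogurt: uses 300 kcal, +421.1 mg potassium (running total 2056.1 mg).
Greedy by best ratio exhausts the calories allowance optimally: 2056.1 mg.

2056.1 mg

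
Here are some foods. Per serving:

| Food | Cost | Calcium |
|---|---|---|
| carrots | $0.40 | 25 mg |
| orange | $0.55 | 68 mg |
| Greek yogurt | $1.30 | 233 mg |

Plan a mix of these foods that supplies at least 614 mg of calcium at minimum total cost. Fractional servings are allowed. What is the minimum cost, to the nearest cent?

Cost per mg of calcium: Greek yogurt $0.0056, orange $0.0081, carrots $0.0160.
With no serving limits, use only Greek yogurt: 614 mg / 233 mg = 2.635 servings × $1.30 = $3.43.

$3.43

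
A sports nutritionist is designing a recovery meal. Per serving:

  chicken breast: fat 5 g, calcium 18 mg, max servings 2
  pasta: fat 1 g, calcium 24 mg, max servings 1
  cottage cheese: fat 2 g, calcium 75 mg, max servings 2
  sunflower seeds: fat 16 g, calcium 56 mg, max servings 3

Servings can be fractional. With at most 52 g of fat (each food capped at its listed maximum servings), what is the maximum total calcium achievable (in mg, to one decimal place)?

339.5 mg

Calcium per g fat: cottage cheese 37.5, pasta 24, chicken breast 3.6, sunflower seeds 3.5.
Take 2 servings of cottage cheese: uses 4 g fat, +150.0 mg calcium (running total 150.0 mg).
Take 1 serving of pasta: uses 1 g fat, +24.0 mg calcium (running total 174.0 mg).
Take 2 servings of chicken breast: uses 10 g fat, +36.0 mg calcium (running total 210.0 mg).
Take 2.312 servings of sunflower seeds: uses 37 g fat, +129.5 mg calcium (running total 339.5 mg).
Greedy by best ratio exhausts the fat allowance optimally: 339.5 mg.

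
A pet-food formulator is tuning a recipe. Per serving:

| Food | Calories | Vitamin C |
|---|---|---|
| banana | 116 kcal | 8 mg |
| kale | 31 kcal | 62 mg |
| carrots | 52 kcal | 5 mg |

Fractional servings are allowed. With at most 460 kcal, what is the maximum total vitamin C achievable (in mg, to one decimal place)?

Vitamin C per kcal: kale 2, carrots 0.09615, banana 0.06897.
With no serving limits, spend the whole calories allowance on kale: 460 kcal / 31 kcal × 62 mg = 920.0 mg.

920.0 mg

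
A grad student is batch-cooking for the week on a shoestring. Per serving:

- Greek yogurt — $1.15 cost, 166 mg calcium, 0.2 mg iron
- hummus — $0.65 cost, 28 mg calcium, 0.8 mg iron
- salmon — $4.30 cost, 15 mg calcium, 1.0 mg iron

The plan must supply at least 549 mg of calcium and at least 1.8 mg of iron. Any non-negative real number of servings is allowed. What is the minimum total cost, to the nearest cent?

$4.48

Greek yogurt only: max(549/166, 1.8/0.2) = 9 servings → $10.35.
hummus only: max(549/28, 1.8/0.8) = 19.61 servings → $12.74.
salmon only: max(549/15, 1.8/1.0) = 36.6 servings → $157.38.
Greek yogurt + hummus with both tight: 3.057 servings and 1.486 servings → $4.48.
Greek yogurt + salmon with both tight: 3.202 servings and 1.16 servings → $8.67.
hummus + salmon with both targets exact would need a negative amount; discard.
So the least-cost plan costs $4.48.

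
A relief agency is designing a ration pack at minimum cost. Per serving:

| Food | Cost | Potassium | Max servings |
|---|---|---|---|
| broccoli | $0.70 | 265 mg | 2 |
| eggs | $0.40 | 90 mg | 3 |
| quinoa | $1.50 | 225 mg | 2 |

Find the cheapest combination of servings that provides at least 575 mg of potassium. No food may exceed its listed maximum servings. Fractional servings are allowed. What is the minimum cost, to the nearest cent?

$1.60

Cost per mg of potassium: broccoli $0.0026, eggs $0.0044, quinoa $0.0067.
Take 2 servings of broccoli: +530.0 mg potassium for $1.40 (total $1.40, still need 45.0 mg).
Take 0.5 servings of eggs: +45.0 mg potassium for $0.20 (total $1.60, still need 0.0 mg).
Filling from the cheapest source first is optimal under one linear minimum: $1.60.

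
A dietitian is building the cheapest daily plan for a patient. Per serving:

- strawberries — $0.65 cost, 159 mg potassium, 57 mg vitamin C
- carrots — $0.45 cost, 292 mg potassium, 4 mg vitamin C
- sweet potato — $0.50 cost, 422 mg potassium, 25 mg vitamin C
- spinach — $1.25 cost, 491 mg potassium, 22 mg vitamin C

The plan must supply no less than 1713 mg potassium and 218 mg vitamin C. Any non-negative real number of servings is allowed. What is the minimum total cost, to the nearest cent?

At the optimum either one food covers both requirements or two foods hit both targets exactly; no other combination can be cheaper.
strawberries only: max(1713/159, 218/57) = 10.77 servings → $7.00.
carrots only: max(1713/292, 218/4) = 54.5 servings → $24.52.
sweet potato only: max(1713/422, 218/25) = 8.72 servings → $4.36.
spinach only: max(1713/491, 218/22) = 9.909 servings → $12.39.
strawberries + carrots with both tight: 3.548 servings and 3.934 servings → $4.08.
strawberries + sweet potato with both tight: 2.449 servings and 3.137 servings → $3.16.
strawberries + spinach with both tight: 2.832 servings and 2.572 servings → $5.06.
carrots + sweet potato with both targets exact would need a negative amount; discard.
carrots + spinach: the both-tight solution has a negative serving — not a feasible corner.
sweet potato + spinach: the both-tight solution has a negative serving — not a feasible corner.
Cheapest feasible corner: $3.16.

$3.16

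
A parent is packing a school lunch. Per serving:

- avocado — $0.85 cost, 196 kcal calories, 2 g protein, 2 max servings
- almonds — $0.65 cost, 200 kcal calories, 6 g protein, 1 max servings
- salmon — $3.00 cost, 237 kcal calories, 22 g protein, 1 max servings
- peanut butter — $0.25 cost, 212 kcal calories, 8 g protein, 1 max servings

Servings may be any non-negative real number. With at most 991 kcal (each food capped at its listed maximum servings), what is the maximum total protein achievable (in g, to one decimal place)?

39.5 g

Protein per kcal: salmon 0.09283, peanut butter 0.03774, almonds 0.03, avocado 0.0102.
Take 1 serving of salmon: uses 237 kcal, +22.0 g protein (running total 22.0 g).
Take 1 serving of peanut butter: uses 212 kcal, +8.0 g protein (running total 30.0 g).
Take 1 serving of almonds: uses 200 kcal, +6.0 g protein (running total 36.0 g).
Take 1.745 servings of avocado: uses 342 kcal, +3.5 g protein (running total 39.5 g).
Filling greedily by protein-per-kcal is optimal for one linear limit, giving 39.5 g.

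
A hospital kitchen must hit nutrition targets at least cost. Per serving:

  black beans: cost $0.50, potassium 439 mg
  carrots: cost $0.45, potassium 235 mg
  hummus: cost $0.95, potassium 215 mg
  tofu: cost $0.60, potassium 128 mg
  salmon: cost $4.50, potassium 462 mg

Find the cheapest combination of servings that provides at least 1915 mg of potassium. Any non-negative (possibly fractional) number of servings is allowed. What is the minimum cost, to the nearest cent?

$2.18

Cost per mg of potassium: black beans $0.0011, carrots $0.0019, hummus $0.0044, tofu $0.0047, salmon $0.0097.
With no serving limits, use only black beans: 1915 mg / 439 mg = 4.362 servings × $0.50 = $2.18.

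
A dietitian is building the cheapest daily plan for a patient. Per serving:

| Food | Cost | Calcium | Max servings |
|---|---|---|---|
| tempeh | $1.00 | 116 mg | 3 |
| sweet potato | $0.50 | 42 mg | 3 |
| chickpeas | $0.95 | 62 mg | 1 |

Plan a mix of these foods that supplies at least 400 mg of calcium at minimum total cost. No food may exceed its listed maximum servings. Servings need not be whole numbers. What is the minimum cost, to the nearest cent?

Cost per mg of calcium: tempeh $0.0086, sweet potato $0.0119, chickpeas $0.0153.
Take 3 servings of tempeh: +348.0 mg calcium for $3.00 (total $3.00, still need 52.0 mg).
Take 1.238 servings of sweet potato: +52.0 mg calcium for $0.62 (total $3.62, still need 0.0 mg).
Greedy by cheapest-per-mg is optimal for a single linear constraint, so the minimum cost is $3.62.

$3.62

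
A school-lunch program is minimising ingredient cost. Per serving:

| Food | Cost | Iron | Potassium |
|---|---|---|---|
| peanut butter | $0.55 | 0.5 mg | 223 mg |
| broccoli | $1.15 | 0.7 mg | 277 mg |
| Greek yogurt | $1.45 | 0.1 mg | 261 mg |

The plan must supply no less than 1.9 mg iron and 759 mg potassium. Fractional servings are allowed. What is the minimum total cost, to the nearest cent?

$2.09

Compare the cost at each extreme point of the feasible region.
peanut butter only: max(1.9/0.5, 759/223) = 3.8 servings → $2.09.
broccoli only: max(1.9/0.7, 759/277) = 2.74 servings → $3.15.
Greek yogurt only: max(1.9/0.1, 759/261) = 19 servings → $27.55.
peanut butter + broccoli with both tight: 0.2841 servings and 2.511 servings → $3.04.
peanut butter + Greek yogurt: intersection lies outside the first quadrant.
broccoli + Greek yogurt with both tight: 2.71 servings and 0.03226 servings → $3.16.
Cheapest feasible corner: $2.09.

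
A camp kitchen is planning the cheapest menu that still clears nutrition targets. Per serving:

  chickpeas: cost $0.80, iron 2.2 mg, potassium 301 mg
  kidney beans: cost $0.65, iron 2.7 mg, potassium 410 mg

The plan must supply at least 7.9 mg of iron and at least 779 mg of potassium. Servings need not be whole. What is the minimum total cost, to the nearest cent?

Two binding constraints pin down two serving amounts, so the optimal mix uses at most two foods. The candidates are each food alone (scaled to the tighter of iron/potassium) and each pair with both constraints tight.
chickpeas only: max(7.9/2.2, 779/301) = 3.591 servings → $2.87.
kidney beans only: max(7.9/2.7, 779/410) = 2.926 servings → $1.90.
chickpeas + kidney beans: intersection lies outside the first quadrant.
The minimum over all feasible corners is $1.90.

$1.90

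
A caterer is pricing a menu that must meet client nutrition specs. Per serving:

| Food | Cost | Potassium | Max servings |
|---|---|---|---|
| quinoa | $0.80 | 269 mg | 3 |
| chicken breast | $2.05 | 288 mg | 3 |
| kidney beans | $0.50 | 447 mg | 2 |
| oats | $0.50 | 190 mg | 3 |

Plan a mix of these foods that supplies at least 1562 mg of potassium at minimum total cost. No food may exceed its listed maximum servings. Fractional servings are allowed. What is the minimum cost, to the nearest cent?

Cost per mg of potassium: kidney beans $0.0011, oats $0.0026, quinoa $0.0030, chicken breast $0.0071.
Take 2 servings of kidney beans: +894.0 mg potassium for $1.00 (total $1.00, still need 668.0 mg).
Take 3 servings of oats: +570.0 mg potassium for $1.50 (total $2.50, still need 98.0 mg).
Take 0.3643 servings of quinoa: +98.0 mg potassium for $0.29 (total $2.79, still need 0.0 mg).
Greedy by cheapest-per-mg is optimal for a single linear constraint, so the minimum cost is $2.79.

$2.79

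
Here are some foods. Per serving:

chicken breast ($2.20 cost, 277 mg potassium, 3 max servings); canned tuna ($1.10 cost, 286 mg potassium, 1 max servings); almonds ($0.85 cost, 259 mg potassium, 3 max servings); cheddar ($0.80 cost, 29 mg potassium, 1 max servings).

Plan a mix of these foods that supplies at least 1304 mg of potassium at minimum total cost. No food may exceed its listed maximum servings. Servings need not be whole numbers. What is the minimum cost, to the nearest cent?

Cost per mg of potassium: almonds $0.0033, canned tuna $0.0038, chicken breast $0.0079, cheddar $0.0276.
Take 3 servings of almonds: +777.0 mg potassium for $2.55 (total $2.55, still need 527.0 mg).
Take 1 serving of canned tuna: +286.0 mg potassium for $1.10 (total $3.65, still need 241.0 mg).
Take 0.87 servings of chicken breast: +241.0 mg potassium for $1.91 (total $5.56, still need 0.0 mg).
Filling from the cheapest source first is optimal under one linear minimum: $5.56.

$5.56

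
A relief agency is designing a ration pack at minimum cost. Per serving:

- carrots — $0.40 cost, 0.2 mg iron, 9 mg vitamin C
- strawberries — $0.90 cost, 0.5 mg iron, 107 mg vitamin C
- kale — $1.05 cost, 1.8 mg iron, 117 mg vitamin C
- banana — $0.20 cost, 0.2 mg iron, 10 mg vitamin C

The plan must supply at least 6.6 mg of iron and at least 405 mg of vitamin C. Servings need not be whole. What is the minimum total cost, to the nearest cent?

carrots only: max(6.6/0.2, 405/9) = 45 servings → $18.00.
strawberries only: max(6.6/0.5, 405/107) = 13.2 servings → $11.88.
kale only: max(6.6/1.8, 405/117) = 3.667 servings → $3.85.
banana only: max(6.6/0.2, 405/10) = 40.5 servings → $8.10.
carrots + strawberries with both tight: 29.8 servings and 1.278 servings → $13.07.
carrots + kale with both tight: 6 servings and 3 servings → $5.55.
carrots + banana: intersection lies outside the first quadrant.
strawberries + kale: intersection lies outside the first quadrant.
strawberries + banana with both tight: 0.9146 servings and 30.71 servings → $6.97.
kale + banana with both tight: 2.778 servings and 8 servings → $4.52.
So the least-cost plan costs $3.85.

$3.85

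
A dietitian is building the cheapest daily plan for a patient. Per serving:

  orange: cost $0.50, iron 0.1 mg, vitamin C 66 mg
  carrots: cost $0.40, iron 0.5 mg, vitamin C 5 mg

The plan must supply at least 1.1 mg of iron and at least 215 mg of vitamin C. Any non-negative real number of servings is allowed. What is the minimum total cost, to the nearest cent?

Two binding constraints pin down two serving amounts, so the optimal mix uses at most two foods. The candidates are each food alone (scaled to the tighter of iron/vitamin C) and each pair with both constraints tight.
orange only: max(1.1/0.1, 215/66) = 11 servings → $5.50.
carrots only: max(1.1/0.5, 215/5) = 43 servings → $17.20.
orange + carrots with both tight: 3.138 servings and 1.572 servings → $2.20.
The minimum over all feasible corners is $2.20.

$2.20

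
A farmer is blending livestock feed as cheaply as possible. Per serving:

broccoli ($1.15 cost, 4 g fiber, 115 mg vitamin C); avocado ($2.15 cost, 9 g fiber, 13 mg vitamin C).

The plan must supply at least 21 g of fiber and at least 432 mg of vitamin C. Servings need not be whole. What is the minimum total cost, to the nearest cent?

$5.73

Two binding constraints pin down two serving amounts, so the optimal mix uses at most two foods. The candidates are each food alone (scaled to the tighter of fiber/vitamin C) and each pair with both constraints tight.
broccoli only: max(21/4, 432/115) = 5.25 servings → $6.04.
avocado only: max(21/9, 432/13) = 33.23 servings → $71.45.
broccoli + avocado with both tight: 3.678 servings and 0.6989 servings → $5.73.
The minimum over all feasible corners is $5.73.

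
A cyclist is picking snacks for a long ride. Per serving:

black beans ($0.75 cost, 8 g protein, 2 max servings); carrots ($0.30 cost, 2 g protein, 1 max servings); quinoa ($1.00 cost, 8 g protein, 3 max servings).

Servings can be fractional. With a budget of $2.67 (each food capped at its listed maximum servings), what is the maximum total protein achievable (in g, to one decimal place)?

Protein per dollar: black beans 10.67, quinoa 8, carrots 6.667.
Take 2 servings of black beans: spends $1.50, +16.0 g protein (running total 16.0 g).
Take 1.17 servings of quinoa: spends $1.17, +9.4 g protein (running total 25.4 g).
Filling greedily by protein-per-dollar is optimal for one linear limit, giving 25.4 g.

25.4 g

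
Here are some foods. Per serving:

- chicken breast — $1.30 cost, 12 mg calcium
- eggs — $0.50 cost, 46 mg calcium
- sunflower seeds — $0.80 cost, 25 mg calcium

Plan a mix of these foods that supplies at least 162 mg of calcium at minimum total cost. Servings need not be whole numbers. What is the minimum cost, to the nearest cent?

Cost per mg of calcium: eggs $0.0109, sunflower seeds $0.0320, chicken breast $0.1083.
With no serving limits, use only eggs: 162 mg / 46 mg = 3.522 servings × $0.50 = $1.76.

$1.76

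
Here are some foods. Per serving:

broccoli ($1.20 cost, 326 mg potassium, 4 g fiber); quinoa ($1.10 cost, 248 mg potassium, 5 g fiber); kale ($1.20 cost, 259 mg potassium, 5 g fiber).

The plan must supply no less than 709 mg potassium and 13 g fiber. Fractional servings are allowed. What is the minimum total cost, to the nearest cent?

$3.02

broccoli only: max(709/326, 13/4) = 3.25 servings → $3.90.
quinoa only: max(709/248, 13/5) = 2.859 servings → $3.14.
kale only: max(709/259, 13/5) = 2.737 servings → $3.28.
broccoli + quinoa with both tight: 0.5031 servings and 2.197 servings → $3.02.
broccoli + kale with both tight: 0.2997 servings and 2.36 servings → $3.19.
quinoa + kale: the both-tight solution has a negative serving — not a feasible corner.
The minimum over all feasible corners is $3.02.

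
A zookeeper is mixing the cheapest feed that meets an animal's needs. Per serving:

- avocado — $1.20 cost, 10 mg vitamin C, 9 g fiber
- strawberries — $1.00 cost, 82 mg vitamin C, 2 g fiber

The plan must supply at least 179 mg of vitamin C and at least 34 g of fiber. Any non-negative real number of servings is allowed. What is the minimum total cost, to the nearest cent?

$5.83

Minimising a linear cost over {vitamin C ≥ 179, fiber ≥ 34, servings ≥ 0} — the optimum is at a vertex, using one or two foods.
avocado only: max(179/10, 34/9) = 17.9 servings → $21.48.
strawberries only: max(179/82, 34/2) = 17 servings → $17.00.
avocado + strawberries with both tight: 3.384 servings and 1.77 servings → $5.83.
Cheapest feasible corner: $5.83.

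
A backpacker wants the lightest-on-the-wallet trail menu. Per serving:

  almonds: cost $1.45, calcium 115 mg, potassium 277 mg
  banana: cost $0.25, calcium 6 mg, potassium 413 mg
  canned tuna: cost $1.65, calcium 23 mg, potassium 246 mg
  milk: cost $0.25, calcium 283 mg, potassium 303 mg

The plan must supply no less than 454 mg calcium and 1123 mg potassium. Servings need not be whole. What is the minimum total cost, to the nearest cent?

$0.78

This is a tiny linear program; its minimum lies at a vertex of the feasible set. List the vertices and price them.
almonds only: max(454/115, 1123/277) = 4.054 servings → $5.88.
banana only: max(454/6, 1123/413) = 75.67 servings → $18.92.
canned tuna only: max(454/23, 1123/246) = 19.74 servings → $32.57.
milk only: max(454/283, 1123/303) = 3.706 servings → $0.93.
almonds + banana with both tight: 3.944 servings and 0.0739 servings → $5.74.
almonds + canned tuna with both tight: 3.917 servings and 0.1545 servings → $5.93.
almonds + milk with both targets exact would need a negative amount; discard.
banana + canned tuna: intersection lies outside the first quadrant.
banana + milk with both tight: 1.567 servings and 1.571 servings → $0.78.
canned tuna + milk with both tight: 2.877 servings and 1.37 servings → $5.09.
Cheapest feasible corner: $0.78.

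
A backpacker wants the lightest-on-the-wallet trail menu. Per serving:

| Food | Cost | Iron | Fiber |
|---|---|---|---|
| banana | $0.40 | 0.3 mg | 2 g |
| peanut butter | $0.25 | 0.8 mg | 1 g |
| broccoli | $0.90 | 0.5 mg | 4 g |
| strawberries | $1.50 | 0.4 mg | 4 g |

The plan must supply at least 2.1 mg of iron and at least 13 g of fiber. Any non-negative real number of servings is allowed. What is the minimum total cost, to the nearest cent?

$2.61

Minimising a linear cost over {iron ≥ 2.1, fiber ≥ 13, servings ≥ 0} — the optimum is at a vertex, using one or two foods.
banana only: max(2.1/0.3, 13/2) = 7 servings → $2.80.
peanut butter only: max(2.1/0.8, 13/1) = 13 servings → $3.25.
broccoli only: max(2.1/0.5, 13/4) = 4.2 servings → $3.78.
strawberries only: max(2.1/0.4, 13/4) = 5.25 servings → $7.88.
banana + peanut butter with both tight: 6.385 servings and 0.2308 servings → $2.61.
banana + broccoli: intersection lies outside the first quadrant.
banana + strawberries: intersection lies outside the first quadrant.
peanut butter + broccoli with both tight: 0.7037 servings and 3.074 servings → $2.94.
peanut butter + strawberries with both tight: 1.143 servings and 2.964 servings → $4.73.
broccoli + strawberries: the both-tight solution has a negative serving — not a feasible corner.
The minimum over all feasible corners is $2.61.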